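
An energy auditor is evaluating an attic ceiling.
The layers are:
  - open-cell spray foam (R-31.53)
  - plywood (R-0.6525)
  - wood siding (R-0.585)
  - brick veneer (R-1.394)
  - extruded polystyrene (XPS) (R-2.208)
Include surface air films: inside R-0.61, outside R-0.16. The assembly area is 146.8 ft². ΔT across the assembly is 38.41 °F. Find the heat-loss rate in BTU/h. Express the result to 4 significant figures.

151.8 BTU/h

R_total = 0.61 + 31.53 + 0.6525 + 0.585 + 1.394 + 2.208 + 0.16 = 37.139 ft²·°F·h/BTU
Q = A·ΔT/R = 146.8 × 38.41 / 37.139 = 151.82 BTU/h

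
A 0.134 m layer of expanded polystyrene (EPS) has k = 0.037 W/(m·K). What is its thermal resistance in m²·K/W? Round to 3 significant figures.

R = L/k = 0.134/0.037 = 3.622 m²·K/W

3.62 m²·K/W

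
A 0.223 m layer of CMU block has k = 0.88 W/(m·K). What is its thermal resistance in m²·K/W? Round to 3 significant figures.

0.253 m²·K/W

R = L/k = 0.223/0.88 = 0.2534 m²·K/W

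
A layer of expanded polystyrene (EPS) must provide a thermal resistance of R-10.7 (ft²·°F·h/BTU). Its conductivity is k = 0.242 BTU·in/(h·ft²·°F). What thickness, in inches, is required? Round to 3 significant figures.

L = R × k = 10.7 × 0.242 = 2.589 in

2.59 in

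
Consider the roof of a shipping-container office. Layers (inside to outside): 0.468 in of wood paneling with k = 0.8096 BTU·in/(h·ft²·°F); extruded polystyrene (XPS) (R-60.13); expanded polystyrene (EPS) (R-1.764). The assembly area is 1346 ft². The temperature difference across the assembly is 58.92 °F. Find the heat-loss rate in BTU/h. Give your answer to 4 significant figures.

0.468/0.8096 = 0.57806
R_total = 0.57806 + 60.13 + 1.764 = 62.472 ft²·°F·h/BTU
Q = A·ΔT/R = 1346 × 58.92 / 62.472 = 1269.5 BTU/h

1269 BTU/h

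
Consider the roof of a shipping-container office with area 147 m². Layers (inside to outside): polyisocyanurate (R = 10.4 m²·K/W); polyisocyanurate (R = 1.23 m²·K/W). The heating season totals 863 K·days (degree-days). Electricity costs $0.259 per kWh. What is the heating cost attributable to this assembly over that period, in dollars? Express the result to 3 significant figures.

67.8 dollars

R_total = 10.4 + 1.23 = 11.63 m²·K/W
E = A × HDD × 24 / R / 1000 = 147 × 863 × 24 / 11.63 / 1000 = 261.8 kWh
Cost = 261.8 × 0.259 = $67.8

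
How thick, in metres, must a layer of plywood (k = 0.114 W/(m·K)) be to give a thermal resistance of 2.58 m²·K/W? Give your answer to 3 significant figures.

L = R·k = 2.58 × 0.114 = 0.2941 m

0.294 m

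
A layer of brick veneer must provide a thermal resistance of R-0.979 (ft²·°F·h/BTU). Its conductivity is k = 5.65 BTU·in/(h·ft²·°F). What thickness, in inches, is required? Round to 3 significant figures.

5.53 in

L = R × k = 0.979 × 5.65 = 5.531 in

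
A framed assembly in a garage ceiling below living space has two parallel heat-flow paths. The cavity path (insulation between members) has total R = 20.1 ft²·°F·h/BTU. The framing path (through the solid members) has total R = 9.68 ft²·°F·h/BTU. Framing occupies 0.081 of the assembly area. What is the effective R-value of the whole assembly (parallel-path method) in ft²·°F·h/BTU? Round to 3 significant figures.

18.5 ft²·°F·h/BTU

U_eff = 0.919/20.1 + 0.081/9.68 = 0.04572 + 0.008368 = 0.05409
R_eff = 1/U_eff = 18.49 ft²·°F·h/BTU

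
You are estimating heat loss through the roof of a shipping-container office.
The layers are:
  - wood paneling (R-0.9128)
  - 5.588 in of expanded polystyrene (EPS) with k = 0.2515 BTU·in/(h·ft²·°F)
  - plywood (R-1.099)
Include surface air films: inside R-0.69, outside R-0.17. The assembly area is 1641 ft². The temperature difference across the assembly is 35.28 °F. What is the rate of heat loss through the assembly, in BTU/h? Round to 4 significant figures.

2307 BTU/h

5.588/0.2515 = 22.219
R_total = 0.69 + 0.9128 + 22.219 + 1.099 + 0.17 = 25.09 ft²·°F·h/BTU
Q = A·ΔT/R = 1641 × 35.28 / 25.09 = 2307.4 BTU/h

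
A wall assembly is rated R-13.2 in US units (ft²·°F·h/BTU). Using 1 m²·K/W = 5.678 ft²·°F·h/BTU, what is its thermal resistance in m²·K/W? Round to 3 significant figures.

R_SI = 13.2/5.678 = 2.325

2.32 m²·K/W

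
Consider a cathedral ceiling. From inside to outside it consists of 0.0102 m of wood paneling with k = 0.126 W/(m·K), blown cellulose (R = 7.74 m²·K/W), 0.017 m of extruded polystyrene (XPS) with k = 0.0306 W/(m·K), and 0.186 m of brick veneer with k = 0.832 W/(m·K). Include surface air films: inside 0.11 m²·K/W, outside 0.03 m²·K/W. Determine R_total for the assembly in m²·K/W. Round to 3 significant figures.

8.74 m²·K/W

0.0102/0.126 = 0.08095
0.017/0.0306 = 0.5556
0.186/0.832 = 0.2236
R_total = 0.11 + 0.08095 + 7.74 + 0.5556 + 0.2236 + 0.03 = 8.74 m²·K/W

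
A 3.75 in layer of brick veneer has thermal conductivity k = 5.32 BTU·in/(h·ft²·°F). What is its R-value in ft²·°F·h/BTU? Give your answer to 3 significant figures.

R = L/k = 3.75/5.32 = 0.7049 ft²·°F·h/BTU

0.705 ft²·°F·h/BTU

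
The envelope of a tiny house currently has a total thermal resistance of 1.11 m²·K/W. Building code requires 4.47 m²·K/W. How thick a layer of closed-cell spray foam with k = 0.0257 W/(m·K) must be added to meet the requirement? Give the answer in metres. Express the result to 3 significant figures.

0.0864 m

ΔR = 4.47 − 1.11 = 3.36 m²·K/W
L = ΔR × k = 3.36 × 0.0257 = 0.08635 m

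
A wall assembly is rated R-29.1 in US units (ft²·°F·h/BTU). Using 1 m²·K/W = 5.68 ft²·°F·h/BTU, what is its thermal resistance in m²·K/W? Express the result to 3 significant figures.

R_SI = 29.1/5.68 = 5.123

5.12 m²·K/W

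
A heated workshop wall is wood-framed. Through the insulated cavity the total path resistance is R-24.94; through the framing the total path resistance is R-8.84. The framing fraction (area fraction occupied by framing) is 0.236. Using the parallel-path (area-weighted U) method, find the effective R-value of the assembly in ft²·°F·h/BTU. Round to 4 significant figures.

17.44 ft²·°F·h/BTU

U_eff = 0.764/24.94 + 0.236/8.84 = 0.030634 + 0.026697 = 0.05733
R_eff = 1/U_eff = 17.443 ft²·°F·h/BTU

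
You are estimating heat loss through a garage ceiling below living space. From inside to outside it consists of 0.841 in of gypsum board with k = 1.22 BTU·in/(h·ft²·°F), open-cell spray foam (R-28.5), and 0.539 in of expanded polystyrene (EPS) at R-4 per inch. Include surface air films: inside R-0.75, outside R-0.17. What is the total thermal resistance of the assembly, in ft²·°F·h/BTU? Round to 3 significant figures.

32.3 ft²·°F·h/BTU

0.841/1.22 = 0.6893
0.539 × 4 = 2.156
R_total = 0.75 + 0.6893 + 28.5 + 2.156 + 0.17 = 32.27 ft²·°F·h/BTU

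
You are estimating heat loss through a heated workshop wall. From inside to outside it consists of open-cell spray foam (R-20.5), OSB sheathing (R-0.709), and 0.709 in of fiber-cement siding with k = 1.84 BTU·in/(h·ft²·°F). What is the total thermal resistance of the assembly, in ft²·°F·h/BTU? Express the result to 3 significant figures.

21.6 ft²·°F·h/BTU

0.709/1.84 = 0.3853
R_total = 20.5 + 0.709 + 0.3853 = 21.59 ft²·°F·h/BTU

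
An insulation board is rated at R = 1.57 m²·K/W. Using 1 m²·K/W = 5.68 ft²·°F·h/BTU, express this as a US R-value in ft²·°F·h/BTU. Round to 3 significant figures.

R_US = 1.57 × 5.68 = 8.918

8.92 ft²·°F·h/BTU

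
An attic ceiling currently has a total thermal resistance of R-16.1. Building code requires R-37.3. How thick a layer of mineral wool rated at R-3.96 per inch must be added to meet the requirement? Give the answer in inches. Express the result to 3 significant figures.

ΔR = 37.3 − 16.1 = 21.2 ft²·°F·h/BTU
L = ΔR / (R/in) = 21.2/3.96 = 5.354 in

5.35 in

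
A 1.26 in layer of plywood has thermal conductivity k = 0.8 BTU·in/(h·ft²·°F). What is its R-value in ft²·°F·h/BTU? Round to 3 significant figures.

R = L/k = 1.26/0.8 = 1.575 ft²·°F·h/BTU

1.57 ft²·°F·h/BTU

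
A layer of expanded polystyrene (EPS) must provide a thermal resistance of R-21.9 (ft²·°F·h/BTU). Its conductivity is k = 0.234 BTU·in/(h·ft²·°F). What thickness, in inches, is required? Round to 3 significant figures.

5.12 in

L = R × k = 21.9 × 0.234 = 5.125 in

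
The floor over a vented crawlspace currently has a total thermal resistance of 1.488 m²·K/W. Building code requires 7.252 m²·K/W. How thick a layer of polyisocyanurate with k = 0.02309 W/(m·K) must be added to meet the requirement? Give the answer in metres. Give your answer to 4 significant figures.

0.1331 m

ΔR = 7.252 − 1.488 = 5.764 m²·K/W
L = ΔR × k = 5.764 × 0.02309 = 0.13309 m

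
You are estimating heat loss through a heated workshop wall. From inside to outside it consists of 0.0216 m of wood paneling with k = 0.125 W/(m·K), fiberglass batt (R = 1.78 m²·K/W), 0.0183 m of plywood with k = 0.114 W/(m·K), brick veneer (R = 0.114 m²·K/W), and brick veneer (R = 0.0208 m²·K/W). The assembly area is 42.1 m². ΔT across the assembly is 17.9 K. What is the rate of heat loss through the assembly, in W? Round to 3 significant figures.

335 W

0.0216/0.125 = 0.1728
0.0183/0.114 = 0.1605
R_total = 0.1728 + 1.78 + 0.1605 + 0.114 + 0.0208 = 2.248 m²·K/W
Q = A·ΔT/R = 42.1 × 17.9 / 2.248 = 335.2 W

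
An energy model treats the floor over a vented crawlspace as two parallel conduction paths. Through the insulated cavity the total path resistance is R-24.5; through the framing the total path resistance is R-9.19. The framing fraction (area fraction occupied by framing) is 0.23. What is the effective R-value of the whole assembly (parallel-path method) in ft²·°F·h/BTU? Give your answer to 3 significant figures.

17.7 ft²·°F·h/BTU

U_eff = 0.77/24.5 + 0.23/9.19 = 0.03143 + 0.02503 = 0.05646
R_eff = 1/U_eff = 17.71 ft²·°F·h/BTU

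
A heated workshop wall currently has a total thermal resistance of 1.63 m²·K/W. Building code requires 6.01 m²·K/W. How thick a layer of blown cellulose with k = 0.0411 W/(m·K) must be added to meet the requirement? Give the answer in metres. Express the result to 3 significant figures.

ΔR = 6.01 − 1.63 = 4.38 m²·K/W
L = ΔR × k = 4.38 × 0.0411 = 0.18 m

0.180 m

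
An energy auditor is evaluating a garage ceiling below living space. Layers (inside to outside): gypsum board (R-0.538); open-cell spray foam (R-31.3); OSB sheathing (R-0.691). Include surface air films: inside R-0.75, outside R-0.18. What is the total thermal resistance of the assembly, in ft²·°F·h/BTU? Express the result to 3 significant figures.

R_total = 0.75 + 0.538 + 31.3 + 0.691 + 0.18 = 33.46 ft²·°F·h/BTU

33.5 ft²·°F·h/BTU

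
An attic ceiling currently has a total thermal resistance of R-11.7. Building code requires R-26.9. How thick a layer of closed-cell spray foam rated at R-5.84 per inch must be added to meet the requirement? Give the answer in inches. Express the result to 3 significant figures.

ΔR = 26.9 − 11.7 = 15.2 ft²·°F·h/BTU
L = ΔR / (R/in) = 15.2/5.84 = 2.603 in

2.60 in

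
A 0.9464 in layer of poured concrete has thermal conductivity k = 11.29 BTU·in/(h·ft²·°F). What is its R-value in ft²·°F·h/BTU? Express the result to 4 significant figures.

R = L/k = 0.9464/11.29 = 0.083826 ft²·°F·h/BTU

0.08383 ft²·°F·h/BTU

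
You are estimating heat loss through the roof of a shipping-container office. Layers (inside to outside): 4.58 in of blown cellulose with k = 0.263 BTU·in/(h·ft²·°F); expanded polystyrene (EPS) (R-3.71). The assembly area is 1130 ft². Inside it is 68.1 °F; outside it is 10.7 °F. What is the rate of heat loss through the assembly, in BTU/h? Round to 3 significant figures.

3070 BTU/h

4.58/0.263 = 17.41
R_total = 17.41 + 3.71 = 21.12 ft²·°F·h/BTU
Q = A·ΔT/R = 1130 × (68.1 − 10.7) / 21.12 = 3070 BTU/h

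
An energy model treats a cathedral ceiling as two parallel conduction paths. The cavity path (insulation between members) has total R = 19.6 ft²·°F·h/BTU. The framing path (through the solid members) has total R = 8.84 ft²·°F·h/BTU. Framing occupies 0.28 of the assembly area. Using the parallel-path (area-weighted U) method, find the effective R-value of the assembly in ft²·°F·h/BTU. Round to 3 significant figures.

U_eff = 0.72/19.6 + 0.28/8.84 = 0.03673 + 0.03167 = 0.06841
R_eff = 1/U_eff = 14.62 ft²·°F·h/BTU

14.6 ft²·°F·h/BTU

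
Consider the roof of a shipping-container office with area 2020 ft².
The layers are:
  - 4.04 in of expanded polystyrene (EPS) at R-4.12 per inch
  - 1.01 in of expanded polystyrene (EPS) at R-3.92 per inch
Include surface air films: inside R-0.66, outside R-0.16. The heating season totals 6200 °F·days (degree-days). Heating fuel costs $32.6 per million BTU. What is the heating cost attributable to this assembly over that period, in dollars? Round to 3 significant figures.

457 dollars

4.04 × 4.12 = 16.64
1.01 × 3.92 = 3.959
R_total = 0.66 + 16.64 + 3.959 + 0.16 = 21.42 ft²·°F·h/BTU
E = A × HDD × 24 / R = 2020 × 6200 × 24 / 21.42 = 14030000 BTU
Cost = 14030000/10⁶ × 32.6 = $457.4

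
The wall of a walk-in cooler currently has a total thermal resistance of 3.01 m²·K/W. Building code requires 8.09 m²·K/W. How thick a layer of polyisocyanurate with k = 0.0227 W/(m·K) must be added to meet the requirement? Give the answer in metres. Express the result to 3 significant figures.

0.115 m

ΔR = 8.09 − 3.01 = 5.08 m²·K/W
L = ΔR × k = 5.08 × 0.0227 = 0.1153 m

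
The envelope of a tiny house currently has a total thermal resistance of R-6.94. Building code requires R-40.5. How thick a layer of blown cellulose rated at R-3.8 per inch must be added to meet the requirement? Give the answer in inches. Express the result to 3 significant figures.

8.83 in

ΔR = 40.5 − 6.94 = 33.56 ft²·°F·h/BTU
L = ΔR / (R/in) = 33.56/3.8 = 8.832 in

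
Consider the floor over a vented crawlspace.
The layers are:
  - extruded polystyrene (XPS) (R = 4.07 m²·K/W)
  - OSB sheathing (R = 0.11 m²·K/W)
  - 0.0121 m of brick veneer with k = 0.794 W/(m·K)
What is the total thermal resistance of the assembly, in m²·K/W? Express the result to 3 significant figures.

4.20 m²·K/W

0.0121/0.794 = 0.01524
R_total = 4.07 + 0.11 + 0.01524 = 4.195 m²·K/W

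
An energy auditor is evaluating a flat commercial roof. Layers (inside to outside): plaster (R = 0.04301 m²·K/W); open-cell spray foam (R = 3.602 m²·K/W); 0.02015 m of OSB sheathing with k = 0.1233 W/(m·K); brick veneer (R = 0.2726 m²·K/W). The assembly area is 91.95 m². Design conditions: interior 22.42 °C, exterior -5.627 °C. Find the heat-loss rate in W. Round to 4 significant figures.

631.9 W

0.02015/0.1233 = 0.16342
R_total = 0.04301 + 3.602 + 0.16342 + 0.2726 = 4.081 m²·K/W
Q = A·ΔT/R = 91.95 × (22.42 − (-5.627)) / 4.081 = 631.93 W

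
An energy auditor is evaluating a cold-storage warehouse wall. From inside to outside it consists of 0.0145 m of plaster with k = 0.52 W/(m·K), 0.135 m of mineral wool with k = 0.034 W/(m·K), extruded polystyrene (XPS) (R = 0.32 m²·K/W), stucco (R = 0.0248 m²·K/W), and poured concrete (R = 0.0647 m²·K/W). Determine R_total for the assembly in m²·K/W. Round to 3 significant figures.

4.41 m²·K/W

0.0145/0.52 = 0.02788
0.135/0.034 = 3.971
R_total = 0.02788 + 3.971 + 0.32 + 0.0248 + 0.0647 = 4.408 m²·K/W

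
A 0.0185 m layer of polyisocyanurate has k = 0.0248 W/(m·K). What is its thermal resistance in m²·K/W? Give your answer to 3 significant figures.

R = L/k = 0.0185/0.0248 = 0.746 m²·K/W

0.746 m²·K/W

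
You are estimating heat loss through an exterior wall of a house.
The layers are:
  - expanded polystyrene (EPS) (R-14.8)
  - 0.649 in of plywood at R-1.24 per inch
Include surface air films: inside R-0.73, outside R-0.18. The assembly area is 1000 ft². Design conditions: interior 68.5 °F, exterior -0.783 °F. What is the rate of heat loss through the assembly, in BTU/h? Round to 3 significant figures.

0.649 × 1.24 = 0.8048
R_total = 0.73 + 14.8 + 0.8048 + 0.18 = 16.51 ft²·°F·h/BTU
Q = A·ΔT/R = 1000 × (68.5 − (-0.783)) / 16.51 = 4195 BTU/h

4200 BTU/h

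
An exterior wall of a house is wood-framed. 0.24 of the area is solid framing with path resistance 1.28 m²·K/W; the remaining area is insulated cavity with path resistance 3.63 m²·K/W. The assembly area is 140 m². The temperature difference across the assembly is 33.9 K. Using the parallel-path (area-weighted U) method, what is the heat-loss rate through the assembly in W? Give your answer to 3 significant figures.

U_eff = 0.76/3.63 + 0.24/1.28 = 0.2094 + 0.1875 = 0.3969
R_eff = 1/U_eff = 2.52 m²·K/W
Q = 140 × 33.9 / 2.52 = 1884 W

1880 W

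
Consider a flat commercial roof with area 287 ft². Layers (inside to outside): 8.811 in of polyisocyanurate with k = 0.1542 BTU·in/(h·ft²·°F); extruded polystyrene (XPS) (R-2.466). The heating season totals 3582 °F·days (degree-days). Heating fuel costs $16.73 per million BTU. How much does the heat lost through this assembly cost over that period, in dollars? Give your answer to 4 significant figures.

6.925 dollars

8.811/0.1542 = 57.14
R_total = 57.14 + 2.466 = 59.606 ft²·°F·h/BTU
E = A × HDD × 24 / R = 287 × 3582 × 24 / 59.606 = 413930 BTU
Cost = 413930/10⁶ × 16.73 = $6.9251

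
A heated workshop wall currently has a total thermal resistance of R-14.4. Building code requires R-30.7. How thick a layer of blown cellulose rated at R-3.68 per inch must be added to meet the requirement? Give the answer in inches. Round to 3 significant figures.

4.43 in

ΔR = 30.7 − 14.4 = 16.3 ft²·°F·h/BTU
L = ΔR / (R/in) = 16.3/3.68 = 4.429 in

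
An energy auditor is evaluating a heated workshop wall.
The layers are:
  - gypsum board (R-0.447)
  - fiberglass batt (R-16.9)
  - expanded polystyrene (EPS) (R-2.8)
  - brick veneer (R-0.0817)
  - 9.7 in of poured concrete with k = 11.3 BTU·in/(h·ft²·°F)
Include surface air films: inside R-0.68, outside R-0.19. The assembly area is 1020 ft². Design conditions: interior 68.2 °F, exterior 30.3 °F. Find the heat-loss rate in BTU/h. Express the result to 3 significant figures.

1760 BTU/h

9.7/11.3 = 0.8584
R_total = 0.68 + 0.447 + 16.9 + 2.8 + 0.0817 + 0.8584 + 0.19 = 21.96 ft²·°F·h/BTU
Q = A·ΔT/R = 1020 × (68.2 − 30.3) / 21.96 = 1761 BTU/h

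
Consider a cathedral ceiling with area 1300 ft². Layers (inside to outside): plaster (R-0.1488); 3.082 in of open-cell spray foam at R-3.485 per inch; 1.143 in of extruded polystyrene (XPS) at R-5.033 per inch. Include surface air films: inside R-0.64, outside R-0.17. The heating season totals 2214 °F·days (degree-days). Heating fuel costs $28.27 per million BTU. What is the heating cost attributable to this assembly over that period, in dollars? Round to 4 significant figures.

111.9 dollars

3.082 × 3.485 = 10.741
1.143 × 5.033 = 5.7527
R_total = 0.64 + 0.1488 + 10.741 + 5.7527 + 0.17 = 17.452 ft²·°F·h/BTU
E = A × HDD × 24 / R = 1300 × 2214 × 24 / 17.452 = 3958000 BTU
Cost = 3958000/10⁶ × 28.27 = $111.89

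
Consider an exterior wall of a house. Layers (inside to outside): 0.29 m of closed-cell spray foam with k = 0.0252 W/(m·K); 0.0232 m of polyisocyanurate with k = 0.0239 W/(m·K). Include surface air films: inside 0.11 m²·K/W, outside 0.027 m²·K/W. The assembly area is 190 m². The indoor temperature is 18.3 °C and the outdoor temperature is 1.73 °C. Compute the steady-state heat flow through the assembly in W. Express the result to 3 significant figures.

250 W

0.29/0.0252 = 11.51
0.0232/0.0239 = 0.9707
R_total = 0.11 + 11.51 + 0.9707 + 0.027 = 12.62 m²·K/W
Q = A·ΔT/R = 190 × (18.3 − 1.73) / 12.62 = 249.6 W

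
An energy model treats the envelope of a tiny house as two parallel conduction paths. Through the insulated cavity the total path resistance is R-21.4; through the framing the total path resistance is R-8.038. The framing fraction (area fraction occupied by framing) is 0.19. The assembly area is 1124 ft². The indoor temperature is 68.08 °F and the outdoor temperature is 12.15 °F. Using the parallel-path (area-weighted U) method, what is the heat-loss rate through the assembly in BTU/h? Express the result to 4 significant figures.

U_eff = 0.81/21.4 + 0.19/8.038 = 0.03785 + 0.023638 = 0.061488
R_eff = 1/U_eff = 16.263 ft²·°F·h/BTU
Q = 1124 × (68.08 − 12.15) / 16.263 = 3865.5 BTU/h

3865 BTU/h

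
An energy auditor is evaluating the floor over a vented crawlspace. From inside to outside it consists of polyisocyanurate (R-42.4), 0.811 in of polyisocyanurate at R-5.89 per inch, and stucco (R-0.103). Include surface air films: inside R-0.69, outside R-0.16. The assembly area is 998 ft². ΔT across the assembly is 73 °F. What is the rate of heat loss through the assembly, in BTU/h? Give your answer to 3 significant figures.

0.811 × 5.89 = 4.777
R_total = 0.69 + 42.4 + 4.777 + 0.103 + 0.16 = 48.13 ft²·°F·h/BTU
Q = A·ΔT/R = 998 × 73 / 48.13 = 1514 BTU/h

1510 BTU/h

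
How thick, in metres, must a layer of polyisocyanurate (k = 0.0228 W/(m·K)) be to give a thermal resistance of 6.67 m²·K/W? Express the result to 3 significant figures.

L = R·k = 6.67 × 0.0228 = 0.1521 m

0.152 m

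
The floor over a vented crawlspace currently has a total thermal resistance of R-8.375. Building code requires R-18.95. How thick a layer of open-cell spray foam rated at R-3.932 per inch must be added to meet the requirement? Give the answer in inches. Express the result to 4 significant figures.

ΔR = 18.95 − 8.375 = 10.575 ft²·°F·h/BTU
L = ΔR / (R/in) = 10.575/3.932 = 2.6895 in

2.689 in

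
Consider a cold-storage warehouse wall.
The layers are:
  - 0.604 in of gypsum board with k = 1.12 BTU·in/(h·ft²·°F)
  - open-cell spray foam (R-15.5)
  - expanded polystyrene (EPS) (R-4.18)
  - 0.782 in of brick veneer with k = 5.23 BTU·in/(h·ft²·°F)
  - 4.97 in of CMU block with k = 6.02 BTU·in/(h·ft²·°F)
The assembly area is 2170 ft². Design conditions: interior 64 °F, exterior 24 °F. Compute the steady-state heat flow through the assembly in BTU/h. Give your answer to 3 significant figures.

0.604/1.12 = 0.5393
0.782/5.23 = 0.1495
4.97/6.02 = 0.8256
R_total = 0.5393 + 15.5 + 4.18 + 0.1495 + 0.8256 = 21.19 ft²·°F·h/BTU
Q = A·ΔT/R = 2170 × (64 − 24) / 21.19 = 4095 BTU/h

4100 BTU/h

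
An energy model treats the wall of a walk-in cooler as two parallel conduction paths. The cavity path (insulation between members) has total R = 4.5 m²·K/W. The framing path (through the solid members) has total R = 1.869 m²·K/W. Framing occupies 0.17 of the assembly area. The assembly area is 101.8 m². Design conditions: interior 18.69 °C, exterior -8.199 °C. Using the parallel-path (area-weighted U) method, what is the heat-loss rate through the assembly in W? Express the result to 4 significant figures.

U_eff = 0.83/4.5 + 0.17/1.869 = 0.18444 + 0.090958 = 0.2754
R_eff = 1/U_eff = 3.6311 m²·K/W
Q = 101.8 × (18.69 − (-8.199)) / 3.6311 = 753.86 W

753.9 W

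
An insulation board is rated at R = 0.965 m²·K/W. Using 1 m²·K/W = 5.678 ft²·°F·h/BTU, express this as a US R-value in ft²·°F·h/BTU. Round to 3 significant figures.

5.48 ft²·°F·h/BTU

R_US = 0.965 × 5.678 = 5.479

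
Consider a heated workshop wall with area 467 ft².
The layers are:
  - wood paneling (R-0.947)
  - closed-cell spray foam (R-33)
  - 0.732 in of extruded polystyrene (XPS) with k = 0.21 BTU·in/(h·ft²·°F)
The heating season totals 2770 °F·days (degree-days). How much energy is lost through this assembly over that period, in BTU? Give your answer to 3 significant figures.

829000 BTU

0.732/0.21 = 3.486
R_total = 0.947 + 33 + 3.486 = 37.43 ft²·°F·h/BTU
E = A × HDD × 24 / R = 467 × 2770 × 24 / 37.43 = 829400 BTU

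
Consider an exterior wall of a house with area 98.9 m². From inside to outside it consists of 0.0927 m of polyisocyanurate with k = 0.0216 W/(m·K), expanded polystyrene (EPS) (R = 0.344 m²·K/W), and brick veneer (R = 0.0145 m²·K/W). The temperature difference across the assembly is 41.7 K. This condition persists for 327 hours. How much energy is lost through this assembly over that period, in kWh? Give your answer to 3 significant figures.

290 kWh

0.0927/0.0216 = 4.292
R_total = 4.292 + 0.344 + 0.0145 = 4.65 m²·K/W
Q = 98.9 × 41.7 / 4.65 = 886.9 W
E = 886.9 W × 327 h / 1000 = 290 kWh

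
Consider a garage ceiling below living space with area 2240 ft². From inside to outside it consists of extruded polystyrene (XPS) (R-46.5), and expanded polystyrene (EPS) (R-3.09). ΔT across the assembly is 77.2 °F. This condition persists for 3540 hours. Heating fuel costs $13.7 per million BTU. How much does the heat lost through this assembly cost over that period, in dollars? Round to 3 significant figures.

169 dollars

R_total = 46.5 + 3.09 = 49.59 ft²·°F·h/BTU
Q = 2240 × 77.2 / 49.59 = 3487 BTU/h
E = 3487 × 3540 = 12340000 BTU
Cost = 12340000/10⁶ × 13.7 = $169.1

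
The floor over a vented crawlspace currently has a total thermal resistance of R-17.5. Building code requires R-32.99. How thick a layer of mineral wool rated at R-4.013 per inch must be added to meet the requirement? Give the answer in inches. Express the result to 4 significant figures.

ΔR = 32.99 − 17.5 = 15.49 ft²·°F·h/BTU
L = ΔR / (R/in) = 15.49/4.013 = 3.86 in

3.860 in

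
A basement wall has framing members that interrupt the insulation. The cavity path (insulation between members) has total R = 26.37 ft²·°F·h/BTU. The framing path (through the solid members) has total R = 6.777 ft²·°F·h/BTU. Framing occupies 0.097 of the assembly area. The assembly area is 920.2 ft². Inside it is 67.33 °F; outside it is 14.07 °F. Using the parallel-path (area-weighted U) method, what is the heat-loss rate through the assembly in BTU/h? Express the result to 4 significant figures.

2380 BTU/h

U_eff = 0.903/26.37 + 0.097/6.777 = 0.034243 + 0.014313 = 0.048557
R_eff = 1/U_eff = 20.595 ft²·°F·h/BTU
Q = 920.2 × (67.33 − 14.07) / 20.595 = 2379.8 BTU/h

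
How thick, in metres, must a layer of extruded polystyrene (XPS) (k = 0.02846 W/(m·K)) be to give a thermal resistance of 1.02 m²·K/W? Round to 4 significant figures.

L = R·k = 1.02 × 0.02846 = 0.029029 m

0.02903 m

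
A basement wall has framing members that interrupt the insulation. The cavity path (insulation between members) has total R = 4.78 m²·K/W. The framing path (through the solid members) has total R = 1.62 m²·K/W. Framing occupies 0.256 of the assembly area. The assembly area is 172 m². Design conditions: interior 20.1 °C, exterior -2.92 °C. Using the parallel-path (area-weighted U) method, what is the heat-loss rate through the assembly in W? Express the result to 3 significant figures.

1240 W

U_eff = 0.744/4.78 + 0.256/1.62 = 0.1556 + 0.158 = 0.3137
R_eff = 1/U_eff = 3.188 m²·K/W
Q = 172 × (20.1 − (-2.92)) / 3.188 = 1242 W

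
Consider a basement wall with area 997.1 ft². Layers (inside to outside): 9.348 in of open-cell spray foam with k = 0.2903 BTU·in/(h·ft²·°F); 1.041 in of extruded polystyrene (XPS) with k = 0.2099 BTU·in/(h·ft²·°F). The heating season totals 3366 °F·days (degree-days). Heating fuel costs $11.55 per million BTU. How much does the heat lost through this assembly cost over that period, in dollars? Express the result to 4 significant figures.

9.348/0.2903 = 32.201
1.041/0.2099 = 4.9595
R_total = 32.201 + 4.9595 = 37.161 ft²·°F·h/BTU
E = A × HDD × 24 / R = 997.1 × 3366 × 24 / 37.161 = 2167600 BTU
Cost = 2167600/10⁶ × 11.55 = $25.036

25.04 dollars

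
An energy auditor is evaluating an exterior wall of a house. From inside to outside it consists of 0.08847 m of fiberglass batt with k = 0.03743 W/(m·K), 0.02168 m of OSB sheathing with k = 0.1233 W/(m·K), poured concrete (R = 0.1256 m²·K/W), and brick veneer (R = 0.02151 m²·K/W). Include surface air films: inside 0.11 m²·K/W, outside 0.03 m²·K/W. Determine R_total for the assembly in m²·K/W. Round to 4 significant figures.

2.827 m²·K/W

0.08847/0.03743 = 2.3636
0.02168/0.1233 = 0.17583
R_total = 0.11 + 2.3636 + 0.17583 + 0.1256 + 0.02151 + 0.03 = 2.8266 m²·K/W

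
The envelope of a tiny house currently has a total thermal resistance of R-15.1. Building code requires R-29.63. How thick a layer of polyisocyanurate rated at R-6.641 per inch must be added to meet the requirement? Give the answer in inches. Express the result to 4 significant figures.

2.188 in

ΔR = 29.63 − 15.1 = 14.53 ft²·°F·h/BTU
L = ΔR / (R/in) = 14.53/6.641 = 2.1879 in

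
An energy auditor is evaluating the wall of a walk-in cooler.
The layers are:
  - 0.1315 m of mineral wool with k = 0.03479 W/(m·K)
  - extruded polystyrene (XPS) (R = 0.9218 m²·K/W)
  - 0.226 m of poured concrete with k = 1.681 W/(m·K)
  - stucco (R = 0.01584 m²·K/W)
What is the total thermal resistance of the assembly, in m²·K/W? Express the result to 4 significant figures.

0.1315/0.03479 = 3.7798
0.226/1.681 = 0.13444
R_total = 3.7798 + 0.9218 + 0.13444 + 0.01584 = 4.8519 m²·K/W

4.852 m²·K/W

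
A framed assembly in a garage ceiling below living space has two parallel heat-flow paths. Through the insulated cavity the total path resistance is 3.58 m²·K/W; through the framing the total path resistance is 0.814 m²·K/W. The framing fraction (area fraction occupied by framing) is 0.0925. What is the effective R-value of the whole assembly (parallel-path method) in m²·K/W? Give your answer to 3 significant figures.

2.72 m²·K/W

U_eff = 0.9075/3.58 + 0.0925/0.814 = 0.2535 + 0.1136 = 0.3671
R_eff = 1/U_eff = 2.724 m²·K/W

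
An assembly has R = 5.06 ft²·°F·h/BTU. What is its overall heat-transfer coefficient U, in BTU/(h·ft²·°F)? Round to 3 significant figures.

U = 1/R = 1/5.06 = 0.1976

0.198 BTU/(h·ft²·°F)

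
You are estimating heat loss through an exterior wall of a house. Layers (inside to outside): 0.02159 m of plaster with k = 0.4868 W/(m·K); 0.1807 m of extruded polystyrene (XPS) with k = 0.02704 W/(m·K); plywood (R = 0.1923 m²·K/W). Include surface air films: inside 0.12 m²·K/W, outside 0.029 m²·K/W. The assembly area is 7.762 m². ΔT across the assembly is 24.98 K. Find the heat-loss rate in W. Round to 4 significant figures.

0.02159/0.4868 = 0.044351
0.1807/0.02704 = 6.6827
R_total = 0.12 + 0.044351 + 6.6827 + 0.1923 + 0.029 = 7.0683 m²·K/W
Q = A·ΔT/R = 7.762 × 24.98 / 7.0683 = 27.431 W

27.43 W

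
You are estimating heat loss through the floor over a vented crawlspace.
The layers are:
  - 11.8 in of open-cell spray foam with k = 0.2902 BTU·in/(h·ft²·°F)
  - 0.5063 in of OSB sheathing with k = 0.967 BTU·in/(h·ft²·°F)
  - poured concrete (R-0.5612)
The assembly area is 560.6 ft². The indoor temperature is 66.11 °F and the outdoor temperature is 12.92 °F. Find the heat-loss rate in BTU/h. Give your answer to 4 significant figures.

11.8/0.2902 = 40.662
0.5063/0.967 = 0.52358
R_total = 40.662 + 0.52358 + 0.5612 = 41.746 ft²·°F·h/BTU
Q = A·ΔT/R = 560.6 × (66.11 − 12.92) / 41.746 = 714.27 BTU/h

714.3 BTU/h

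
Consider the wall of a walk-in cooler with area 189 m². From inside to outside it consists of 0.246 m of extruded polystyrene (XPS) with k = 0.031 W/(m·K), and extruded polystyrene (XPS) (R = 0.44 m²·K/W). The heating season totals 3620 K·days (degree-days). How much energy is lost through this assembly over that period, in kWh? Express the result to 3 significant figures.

1960 kWh

0.246/0.031 = 7.935
R_total = 7.935 + 0.44 = 8.375 m²·K/W
E = A × HDD × 24 / R / 1000 = 189 × 3620 × 24 / 8.375 / 1000 = 1961 kWh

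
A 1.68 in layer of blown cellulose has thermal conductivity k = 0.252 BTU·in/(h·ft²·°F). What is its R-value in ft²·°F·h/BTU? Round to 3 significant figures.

R = L/k = 1.68/0.252 = 6.667 ft²·°F·h/BTU

6.67 ft²·°F·h/BTU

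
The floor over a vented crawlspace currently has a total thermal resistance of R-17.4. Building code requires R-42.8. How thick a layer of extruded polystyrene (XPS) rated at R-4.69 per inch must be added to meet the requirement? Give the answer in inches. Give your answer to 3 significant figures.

ΔR = 42.8 − 17.4 = 25.4 ft²·°F·h/BTU
L = ΔR / (R/in) = 25.4/4.69 = 5.416 in

5.42 in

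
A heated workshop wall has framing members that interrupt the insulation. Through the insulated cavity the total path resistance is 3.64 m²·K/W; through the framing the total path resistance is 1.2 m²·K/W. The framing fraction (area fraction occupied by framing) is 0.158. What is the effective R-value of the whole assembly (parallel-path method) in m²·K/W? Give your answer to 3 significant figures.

2.75 m²·K/W

U_eff = 0.842/3.64 + 0.158/1.2 = 0.2313 + 0.1317 = 0.363
R_eff = 1/U_eff = 2.755 m²·K/W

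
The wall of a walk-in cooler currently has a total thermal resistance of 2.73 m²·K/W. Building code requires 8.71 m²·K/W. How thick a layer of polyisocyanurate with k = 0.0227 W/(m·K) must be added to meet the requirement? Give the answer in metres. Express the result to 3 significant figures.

0.136 m

ΔR = 8.71 − 2.73 = 5.98 m²·K/W
L = ΔR × k = 5.98 × 0.0227 = 0.1357 m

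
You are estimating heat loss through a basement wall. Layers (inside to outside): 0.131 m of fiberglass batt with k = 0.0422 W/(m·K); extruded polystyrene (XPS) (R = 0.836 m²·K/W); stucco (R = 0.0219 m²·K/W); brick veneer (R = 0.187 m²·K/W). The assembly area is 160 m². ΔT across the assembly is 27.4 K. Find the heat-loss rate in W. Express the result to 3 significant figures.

1060 W

0.131/0.0422 = 3.104
R_total = 3.104 + 0.836 + 0.0219 + 0.187 = 4.149 m²·K/W
Q = A·ΔT/R = 160 × 27.4 / 4.149 = 1057 W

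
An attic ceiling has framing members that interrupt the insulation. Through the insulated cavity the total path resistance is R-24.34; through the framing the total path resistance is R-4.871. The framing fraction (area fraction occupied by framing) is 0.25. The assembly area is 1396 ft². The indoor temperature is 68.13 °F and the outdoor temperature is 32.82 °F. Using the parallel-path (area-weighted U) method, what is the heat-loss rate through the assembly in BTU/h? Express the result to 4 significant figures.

U_eff = 0.75/24.34 + 0.25/4.871 = 0.030813 + 0.051324 = 0.082138
R_eff = 1/U_eff = 12.175 ft²·°F·h/BTU
Q = 1396 × (68.13 − 32.82) / 12.175 = 4048.8 BTU/h

4049 BTU/h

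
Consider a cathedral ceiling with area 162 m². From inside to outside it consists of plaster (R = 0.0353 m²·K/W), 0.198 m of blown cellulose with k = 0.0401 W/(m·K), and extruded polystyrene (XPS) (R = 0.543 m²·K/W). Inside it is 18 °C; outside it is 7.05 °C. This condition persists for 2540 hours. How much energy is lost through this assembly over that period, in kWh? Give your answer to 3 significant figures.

817 kWh

0.198/0.0401 = 4.938
R_total = 0.0353 + 4.938 + 0.543 = 5.516 m²·K/W
Q = 162 × (18 − 7.05) / 5.516 = 321.6 W
E = 321.6 W × 2540 h / 1000 = 816.8 kWh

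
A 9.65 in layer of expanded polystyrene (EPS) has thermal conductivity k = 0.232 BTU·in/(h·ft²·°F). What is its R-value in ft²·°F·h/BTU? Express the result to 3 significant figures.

R = L/k = 9.65/0.232 = 41.59 ft²·°F·h/BTU

41.6 ft²·°F·h/BTU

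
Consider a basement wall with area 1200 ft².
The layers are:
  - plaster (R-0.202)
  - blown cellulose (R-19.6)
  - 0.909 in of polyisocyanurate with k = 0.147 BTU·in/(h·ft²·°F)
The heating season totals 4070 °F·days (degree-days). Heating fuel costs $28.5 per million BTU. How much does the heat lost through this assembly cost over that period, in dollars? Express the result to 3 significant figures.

0.909/0.147 = 6.184
R_total = 0.202 + 19.6 + 6.184 = 25.99 ft²·°F·h/BTU
E = A × HDD × 24 / R = 1200 × 4070 × 24 / 25.99 = 4511000 BTU
Cost = 4511000/10⁶ × 28.5 = $128.6

129 dollars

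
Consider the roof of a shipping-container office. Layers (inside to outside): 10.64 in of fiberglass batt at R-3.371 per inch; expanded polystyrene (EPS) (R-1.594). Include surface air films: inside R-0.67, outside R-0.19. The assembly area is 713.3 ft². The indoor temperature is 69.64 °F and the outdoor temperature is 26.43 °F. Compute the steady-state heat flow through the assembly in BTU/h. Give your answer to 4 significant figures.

10.64 × 3.371 = 35.867
R_total = 0.67 + 35.867 + 1.594 + 0.19 = 38.321 ft²·°F·h/BTU
Q = A·ΔT/R = 713.3 × (69.64 − 26.43) / 38.321 = 804.29 BTU/h

804.3 BTU/h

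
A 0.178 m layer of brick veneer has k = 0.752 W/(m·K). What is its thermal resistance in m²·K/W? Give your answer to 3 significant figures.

0.237 m²·K/W

R = L/k = 0.178/0.752 = 0.2367 m²·K/W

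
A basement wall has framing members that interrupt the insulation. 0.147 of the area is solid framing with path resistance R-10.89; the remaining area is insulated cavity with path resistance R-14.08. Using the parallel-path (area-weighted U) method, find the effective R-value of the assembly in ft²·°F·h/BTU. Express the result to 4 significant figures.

13.50 ft²·°F·h/BTU

U_eff = 0.853/14.08 + 0.147/10.89 = 0.060582 + 0.013499 = 0.074081
R_eff = 1/U_eff = 13.499 ft²·°F·h/BTU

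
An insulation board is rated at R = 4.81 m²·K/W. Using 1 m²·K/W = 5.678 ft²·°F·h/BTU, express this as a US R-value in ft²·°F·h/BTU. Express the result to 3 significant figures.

27.3 ft²·°F·h/BTU

R_US = 4.81 × 5.678 = 27.31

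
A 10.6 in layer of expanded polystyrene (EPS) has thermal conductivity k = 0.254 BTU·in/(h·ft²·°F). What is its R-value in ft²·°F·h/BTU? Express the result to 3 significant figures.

41.7 ft²·°F·h/BTU

R = L/k = 10.6/0.254 = 41.73 ft²·°F·h/BTU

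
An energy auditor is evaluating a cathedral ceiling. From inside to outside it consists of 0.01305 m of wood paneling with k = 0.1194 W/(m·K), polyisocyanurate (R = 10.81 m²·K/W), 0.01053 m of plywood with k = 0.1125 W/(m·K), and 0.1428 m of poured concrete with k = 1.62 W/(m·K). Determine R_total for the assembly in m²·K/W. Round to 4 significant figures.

0.01305/0.1194 = 0.1093
0.01053/0.1125 = 0.0936
0.1428/1.62 = 0.088148
R_total = 0.1093 + 10.81 + 0.0936 + 0.088148 = 11.101 m²·K/W

11.10 m²·K/W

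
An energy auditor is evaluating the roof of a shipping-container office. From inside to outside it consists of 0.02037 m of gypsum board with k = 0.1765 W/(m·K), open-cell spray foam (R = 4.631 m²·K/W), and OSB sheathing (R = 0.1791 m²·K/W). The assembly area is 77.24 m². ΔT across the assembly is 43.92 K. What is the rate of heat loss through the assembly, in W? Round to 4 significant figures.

0.02037/0.1765 = 0.11541
R_total = 0.11541 + 4.631 + 0.1791 = 4.9255 m²·K/W
Q = A·ΔT/R = 77.24 × 43.92 / 4.9255 = 688.74 W

688.7 W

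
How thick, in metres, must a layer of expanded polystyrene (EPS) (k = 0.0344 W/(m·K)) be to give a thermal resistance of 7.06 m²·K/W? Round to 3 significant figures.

L = R·k = 7.06 × 0.0344 = 0.2429 m

0.243 m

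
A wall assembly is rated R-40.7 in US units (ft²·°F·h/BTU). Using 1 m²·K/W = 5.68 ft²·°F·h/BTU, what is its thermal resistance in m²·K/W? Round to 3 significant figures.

7.17 m²·K/W

R_SI = 40.7/5.68 = 7.165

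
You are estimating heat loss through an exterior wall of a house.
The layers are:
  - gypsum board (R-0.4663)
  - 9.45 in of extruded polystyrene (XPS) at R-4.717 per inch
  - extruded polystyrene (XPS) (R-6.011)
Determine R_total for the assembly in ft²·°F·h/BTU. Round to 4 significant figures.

51.05 ft²·°F·h/BTU

9.45 × 4.717 = 44.576
R_total = 0.4663 + 44.576 + 6.011 = 51.053 ft²·°F·h/BTU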